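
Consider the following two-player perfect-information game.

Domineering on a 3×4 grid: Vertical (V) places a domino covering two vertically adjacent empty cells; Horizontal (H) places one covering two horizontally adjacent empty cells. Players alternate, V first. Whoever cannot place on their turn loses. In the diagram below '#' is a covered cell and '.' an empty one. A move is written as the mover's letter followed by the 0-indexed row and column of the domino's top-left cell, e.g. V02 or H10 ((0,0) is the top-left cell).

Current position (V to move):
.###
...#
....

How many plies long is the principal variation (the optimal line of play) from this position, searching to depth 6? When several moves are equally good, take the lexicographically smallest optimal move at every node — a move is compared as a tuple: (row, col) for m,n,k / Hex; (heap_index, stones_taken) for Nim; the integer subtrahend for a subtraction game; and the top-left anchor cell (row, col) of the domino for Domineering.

[.###/...#/....] V move#1: V00:-1/####/#..#/...., V10:-1/.###/#..#/#..., V11:+1/.###/.#.#/.#..*, V12:-1/.###/..##/..#.
[.###/.#.#/.#..] H move#2: H22:-1/.###/.#.#/.###*
[.###/.#.#/.###] V move#3: V00:+1/####/##.#/.###*, V10:+1/.###/##.#/####
[####/##.#/.###] end (terminal -1, H#4); searched .###/...#/.... to 6

PV length from [.###/...#/....]: 3 plies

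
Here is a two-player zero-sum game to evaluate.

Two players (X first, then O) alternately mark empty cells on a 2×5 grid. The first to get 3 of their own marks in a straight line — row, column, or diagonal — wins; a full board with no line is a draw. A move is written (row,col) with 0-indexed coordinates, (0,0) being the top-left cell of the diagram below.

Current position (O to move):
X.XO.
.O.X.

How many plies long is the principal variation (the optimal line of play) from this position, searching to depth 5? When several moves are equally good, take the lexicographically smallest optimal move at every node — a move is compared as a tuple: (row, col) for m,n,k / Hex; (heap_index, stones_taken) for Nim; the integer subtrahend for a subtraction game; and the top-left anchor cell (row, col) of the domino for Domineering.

PV length from [X.XO./.O.X.]: 5 plies

[X.XO./.O.X.] O move#1: (0,1):+0/XOXO./.O.X.*, (0,4):-1/X.XOO/.O.X., (1,0):-1/X.XO./OO.X., (1,2):-1/X.XO./.OOX., (1,4):-1/X.XO./.O.XO
[XOXO./.O.X.] X move#2: (0,4):+0/XOXOX/.O.X.*, (1,0):+0/XOXO./XO.X., (1,2):+0/XOXO./.OXX., (1,4):+0/XOXO./.O.XX
[XOXOX/.O.X.] O move#3: (1,0):+0/XOXOX/OO.X.*, (1,2):+0/XOXOX/.OOX., (1,4):+0/XOXOX/.O.XO
[XOXOX/OO.X.] X move#4: (1,2):+0/XOXOX/OOXX.*, (1,4):-1/XOXOX/OO.XX
[XOXOX/OOXX.] O move#5: (1,4):+0/XOXOX/OOXXO*
[XOXOX/OOXXO] end (terminal +0, X#6); searched X.XO./.O.X. to 5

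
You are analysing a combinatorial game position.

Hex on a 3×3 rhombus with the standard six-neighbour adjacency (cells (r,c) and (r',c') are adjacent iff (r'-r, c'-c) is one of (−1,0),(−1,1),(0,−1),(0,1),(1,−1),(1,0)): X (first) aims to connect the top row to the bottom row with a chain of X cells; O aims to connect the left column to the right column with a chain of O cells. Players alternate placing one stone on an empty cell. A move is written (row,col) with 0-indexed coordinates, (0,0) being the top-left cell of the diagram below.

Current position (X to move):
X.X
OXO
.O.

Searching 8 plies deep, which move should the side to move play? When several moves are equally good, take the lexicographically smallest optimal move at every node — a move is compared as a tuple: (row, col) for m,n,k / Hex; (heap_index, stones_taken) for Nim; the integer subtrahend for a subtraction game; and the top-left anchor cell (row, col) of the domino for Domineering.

ply 1, X at X.X/OXO/.O. | (0,1)=-1→XXX/OXO/.O.; (2,0)=+1→X.X/OXO/XO.*; (2,2)=-1→X.X/OXO/.OX
ply 2: X.X/OXO/XO. is terminal -1 (O); from X.X/OXO/.O. depth 8

X's best at [X.X/OXO/.O.]: (2,0)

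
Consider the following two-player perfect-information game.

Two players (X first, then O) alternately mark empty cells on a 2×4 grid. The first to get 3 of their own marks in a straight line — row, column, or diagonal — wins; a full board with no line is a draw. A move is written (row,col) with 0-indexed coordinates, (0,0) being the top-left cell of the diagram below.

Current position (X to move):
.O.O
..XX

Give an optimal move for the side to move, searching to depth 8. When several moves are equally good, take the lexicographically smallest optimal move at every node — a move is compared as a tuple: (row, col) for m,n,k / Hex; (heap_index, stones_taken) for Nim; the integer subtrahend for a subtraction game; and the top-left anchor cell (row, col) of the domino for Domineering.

X's best at [.O.O/..XX]: (1,1)

[.O.O/..XX] X move#1: (0,0):-1/XO.O/..XX, (0,2):+0/.OXO/..XX, (1,0):-1/.O.O/X.XX, (1,1):+1/.O.O/.XXX*
[.O.O/.XXX] end (terminal -1, O#2); searched .O.O/..XX to 8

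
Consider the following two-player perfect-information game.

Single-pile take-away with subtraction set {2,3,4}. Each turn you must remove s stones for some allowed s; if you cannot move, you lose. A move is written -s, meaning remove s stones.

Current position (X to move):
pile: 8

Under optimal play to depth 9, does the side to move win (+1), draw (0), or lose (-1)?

ply 1, X at 8 | -2=+1→6*; -3=-1→5; -4=-1→4
ply 2, O at 6 | -2=-1→4*; -3=-1→3; -4=-1→2
ply 3, X at 4 | -2=-1→2; -3=+1→1*; -4=+1→0
ply 4: 1 is terminal -1 (O); from 8 depth 9

value(8, X) = +1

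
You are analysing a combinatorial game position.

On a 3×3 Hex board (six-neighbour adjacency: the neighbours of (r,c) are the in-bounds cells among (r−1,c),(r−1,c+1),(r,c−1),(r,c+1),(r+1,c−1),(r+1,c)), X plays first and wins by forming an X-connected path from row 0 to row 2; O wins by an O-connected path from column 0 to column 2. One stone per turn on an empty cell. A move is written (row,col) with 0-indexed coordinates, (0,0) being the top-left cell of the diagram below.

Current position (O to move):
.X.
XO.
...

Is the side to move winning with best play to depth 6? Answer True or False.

O winning at [.X./XO./...]: True

[.X./XO./...] O move#1: (0,0):-1/OX./XO./..., (0,2):-1/.XO/XO./..., (1,2):-1/.X./XOO/..., (2,0):+1/.X./XO./O..*, (2,1):-1/.X./XO./.O., (2,2):-1/.X./XO./..O
[.X./XO./O..] X move#2: (0,0):-1/XX./XO./O..*, (0,2):-1/.XX/XO./O.., (1,2):-1/.X./XOX/O.., (2,1):-1/.X./XO./OX., (2,2):-1/.X./XO./O.X
[XX./XO./O..] O move#3: (0,2):+1/XXO/XO./O..*, (1,2):+1/XX./XOO/O.., (2,1):+1/XX./XO./OO., (2,2):+1/XX./XO./O.O
[XXO/XO./O..] end (terminal -1, X#4); searched .X./XO./... to 6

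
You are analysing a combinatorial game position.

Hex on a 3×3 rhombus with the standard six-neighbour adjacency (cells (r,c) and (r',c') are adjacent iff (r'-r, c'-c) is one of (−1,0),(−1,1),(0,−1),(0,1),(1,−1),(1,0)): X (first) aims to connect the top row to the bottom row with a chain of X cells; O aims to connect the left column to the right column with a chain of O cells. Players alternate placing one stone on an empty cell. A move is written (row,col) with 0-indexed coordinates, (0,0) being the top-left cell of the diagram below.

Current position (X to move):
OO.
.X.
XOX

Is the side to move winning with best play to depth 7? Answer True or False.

X winning at [OO./.X./XOX]: True

ply 1, X at OO./.X./XOX | (0,2)=+1→OOX/.X./XOX*; (1,0)=-1→OO./XX./XOX; (1,2)=-1→OO./.XX/XOX
ply 2: OOX/.X./XOX is terminal -1 (O); from OO./.X./XOX depth 7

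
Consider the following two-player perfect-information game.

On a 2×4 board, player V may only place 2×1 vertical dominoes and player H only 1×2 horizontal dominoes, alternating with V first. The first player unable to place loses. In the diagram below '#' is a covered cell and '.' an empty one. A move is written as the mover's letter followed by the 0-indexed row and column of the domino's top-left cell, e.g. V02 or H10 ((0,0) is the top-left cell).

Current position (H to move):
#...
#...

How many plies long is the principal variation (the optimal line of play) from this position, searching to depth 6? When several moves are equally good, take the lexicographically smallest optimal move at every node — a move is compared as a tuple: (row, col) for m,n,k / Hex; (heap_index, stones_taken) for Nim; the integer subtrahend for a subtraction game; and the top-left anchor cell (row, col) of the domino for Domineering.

PV length from [#.../#...]: 3 plies

p1 H@[#.../#...]: H01[###./#...]+1* H02[#.##/#...]+1 H11[#.../###.]+1 H12[#.../#.##]+1
p2 V@[###./#...]: V03[####/#..#]-1*
p3 H@[####/#..#]: H11[####/####]+1*
p4 V@[####/####] terminal -1; root [#.../#...] d6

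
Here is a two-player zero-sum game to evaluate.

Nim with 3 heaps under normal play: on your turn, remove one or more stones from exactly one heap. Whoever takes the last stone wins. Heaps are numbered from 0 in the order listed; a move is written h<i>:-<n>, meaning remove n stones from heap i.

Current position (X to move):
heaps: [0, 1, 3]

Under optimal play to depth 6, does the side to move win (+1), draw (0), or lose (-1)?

p1 X@[(0,1,3)]: h1:-1[(0,0,3)]-1 h2:-1[(0,1,2)]-1 h2:-2[(0,1,1)]+1* h2:-3[(0,1,0)]-1
p2 O@[(0,1,1)]: h1:-1[(0,0,1)]-1* h2:-1[(0,1,0)]-1
p3 X@[(0,0,1)]: h2:-1[(0,0,0)]+1*
p4 O@[(0,0,0)] terminal -1; root [(0,1,3)] d6

value((0,1,3), X) = +1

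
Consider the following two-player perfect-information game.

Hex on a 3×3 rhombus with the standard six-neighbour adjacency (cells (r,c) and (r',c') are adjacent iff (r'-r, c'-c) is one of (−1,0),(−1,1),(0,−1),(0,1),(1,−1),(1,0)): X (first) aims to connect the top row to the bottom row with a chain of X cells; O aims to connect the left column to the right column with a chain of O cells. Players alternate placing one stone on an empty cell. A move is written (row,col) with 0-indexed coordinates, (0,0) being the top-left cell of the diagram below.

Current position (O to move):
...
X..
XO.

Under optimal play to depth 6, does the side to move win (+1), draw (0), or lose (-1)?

value(.../X../XO., O) = -1

p1 O@[.../X../XO.]: (0,0)[O../X../XO.]-1* (0,1)[.O./X../XO.]-1 (0,2)[..O/X../XO.]-1 (1,1)[.../XO./XO.]-1 (1,2)[.../X.O/XO.]-1 (2,2)[.../X../XOO]-1
p2 X@[O../X../XO.]: (0,1)[OX./X../XO.]+1* (0,2)[O.X/X../XO.]+1 (1,1)[O../XX./XO.]+1 (1,2)[O../X.X/XO.]+1 (2,2)[O../X../XOX]+1
p3 O@[OX./X../XO.] terminal -1; root [.../X../XO.] d6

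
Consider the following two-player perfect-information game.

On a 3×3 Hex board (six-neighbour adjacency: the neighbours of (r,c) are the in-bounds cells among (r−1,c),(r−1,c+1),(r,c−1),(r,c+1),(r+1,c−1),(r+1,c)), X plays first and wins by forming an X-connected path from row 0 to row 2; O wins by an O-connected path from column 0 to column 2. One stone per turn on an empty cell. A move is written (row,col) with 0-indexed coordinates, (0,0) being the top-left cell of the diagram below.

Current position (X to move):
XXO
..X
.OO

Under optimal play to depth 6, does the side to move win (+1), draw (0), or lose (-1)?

p1 X@[XXO/..X/.OO]: (1,0)[XXO/X.X/.OO]-1 (1,1)[XXO/.XX/.OO]-1 (2,0)[XXO/..X/XOO]+1*
p2 O@[XXO/..X/XOO]: (1,0)[XXO/O.X/XOO]-1* (1,1)[XXO/.OX/XOO]-1
p3 X@[XXO/O.X/XOO]: (1,1)[XXO/OXX/XOO]+1*
p4 O@[XXO/OXX/XOO] terminal -1; root [XXO/..X/.OO] d6

value(XXO/..X/.OO, X) = +1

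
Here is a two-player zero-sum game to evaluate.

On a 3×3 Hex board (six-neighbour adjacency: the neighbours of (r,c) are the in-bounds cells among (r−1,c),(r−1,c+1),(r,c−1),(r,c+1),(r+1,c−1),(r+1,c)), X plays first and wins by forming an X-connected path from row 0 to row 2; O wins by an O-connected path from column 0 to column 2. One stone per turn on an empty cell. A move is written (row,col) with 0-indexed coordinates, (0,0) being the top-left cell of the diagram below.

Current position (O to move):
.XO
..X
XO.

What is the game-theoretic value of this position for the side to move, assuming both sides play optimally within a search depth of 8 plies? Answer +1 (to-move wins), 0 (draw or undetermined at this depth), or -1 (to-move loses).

value(.XO/..X/XO., O) = -1

ply 1, O at .XO/..X/XO. | (0,0)=-1→OXO/..X/XO.*; (1,0)=-1→.XO/O.X/XO.; (1,1)=-1→.XO/.OX/XO.; (2,2)=-1→.XO/..X/XOO
ply 2, X at OXO/..X/XO. | (1,0)=+1→OXO/X.X/XO.*; (1,1)=+1→OXO/.XX/XO.; (2,2)=+1→OXO/..X/XOX
ply 3: OXO/X.X/XO. is terminal -1 (O); from .XO/..X/XO. depth 8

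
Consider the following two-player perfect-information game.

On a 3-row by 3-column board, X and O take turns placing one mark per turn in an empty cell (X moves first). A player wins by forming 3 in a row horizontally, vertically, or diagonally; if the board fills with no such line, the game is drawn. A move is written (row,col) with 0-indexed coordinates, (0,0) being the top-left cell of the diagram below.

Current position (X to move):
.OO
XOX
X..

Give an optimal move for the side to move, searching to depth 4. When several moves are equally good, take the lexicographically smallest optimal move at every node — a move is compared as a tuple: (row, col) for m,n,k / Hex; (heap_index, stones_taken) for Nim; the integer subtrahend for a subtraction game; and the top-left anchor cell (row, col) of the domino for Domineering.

X's best at [.OO/XOX/X..]: (0,0)

[.OO/XOX/X..] X move#1: (0,0):+1/XOO/XOX/X..*, (2,1):-1/.OO/XOX/XX., (2,2):-1/.OO/XOX/X.X
[XOO/XOX/X..] end (terminal -1, O#2); searched .OO/XOX/X.. to 4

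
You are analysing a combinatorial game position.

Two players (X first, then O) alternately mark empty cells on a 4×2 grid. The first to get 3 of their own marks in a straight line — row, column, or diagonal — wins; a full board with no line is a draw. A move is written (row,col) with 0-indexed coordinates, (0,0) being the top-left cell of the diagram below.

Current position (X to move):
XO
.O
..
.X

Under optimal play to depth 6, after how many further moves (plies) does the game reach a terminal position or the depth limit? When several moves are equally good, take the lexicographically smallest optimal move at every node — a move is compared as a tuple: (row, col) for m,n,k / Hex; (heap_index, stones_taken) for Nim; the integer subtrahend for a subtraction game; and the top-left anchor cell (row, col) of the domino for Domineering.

PV length from [XO/.O/../.X]: 4 plies

ply 1, X at XO/.O/../.X | (1,0)=-1→XO/XO/../.X; (2,0)=-1→XO/.O/X./.X; (2,1)=+0→XO/.O/.X/.X*; (3,0)=-1→XO/.O/../XX
ply 2, O at XO/.O/.X/.X | (1,0)=+0→XO/OO/.X/.X*; (2,0)=+0→XO/.O/OX/.X; (3,0)=+0→XO/.O/.X/OX
ply 3, X at XO/OO/.X/.X | (2,0)=+0→XO/OO/XX/.X*; (3,0)=+0→XO/OO/.X/XX
ply 4, O at XO/OO/XX/.X | (3,0)=+0→XO/OO/XX/OX*
ply 5: XO/OO/XX/OX is terminal +0 (X); from XO/.O/../.X depth 6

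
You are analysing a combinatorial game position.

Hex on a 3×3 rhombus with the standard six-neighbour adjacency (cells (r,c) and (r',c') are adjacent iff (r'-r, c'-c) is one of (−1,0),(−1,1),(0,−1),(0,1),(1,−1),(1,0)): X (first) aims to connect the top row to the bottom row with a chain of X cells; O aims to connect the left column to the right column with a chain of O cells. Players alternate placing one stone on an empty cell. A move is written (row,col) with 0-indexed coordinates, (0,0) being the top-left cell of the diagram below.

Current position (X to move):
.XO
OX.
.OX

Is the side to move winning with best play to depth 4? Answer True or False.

X winning at [.XO/OX./.OX]: True

[.XO/OX./.OX] X move#1: (0,0):+1/XXO/OX./.OX*, (1,2):+1/.XO/OXX/.OX, (2,0):+1/.XO/OX./XOX
[XXO/OX./.OX] O move#2: (1,2):-1/XXO/OXO/.OX*, (2,0):-1/XXO/OX./OOX
[XXO/OXO/.OX] X move#3: (2,0):+1/XXO/OXO/XOX*
[XXO/OXO/XOX] end (terminal -1, O#4); searched .XO/OX./.OX to 4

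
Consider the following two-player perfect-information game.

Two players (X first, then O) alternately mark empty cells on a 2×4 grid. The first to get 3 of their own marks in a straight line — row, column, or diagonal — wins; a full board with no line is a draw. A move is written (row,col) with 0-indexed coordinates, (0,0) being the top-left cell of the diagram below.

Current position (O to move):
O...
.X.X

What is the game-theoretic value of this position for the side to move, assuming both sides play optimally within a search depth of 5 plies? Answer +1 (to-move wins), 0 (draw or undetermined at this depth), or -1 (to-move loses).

value(O.../.X.X, O) = 0

ply 1, O at O.../.X.X | (0,1)=-1→OO../.X.X; (0,2)=-1→O.O./.X.X; (0,3)=-1→O..O/.X.X; (1,0)=-1→O.../OX.X; (1,2)=+0→O.../.XOX*
ply 2, X at O.../.XOX | (0,1)=+0→OX../.XOX*; (0,2)=+0→O.X./.XOX; (0,3)=+0→O..X/.XOX; (1,0)=+0→O.../XXOX
ply 3, O at OX../.XOX | (0,2)=+0→OXO./.XOX*; (0,3)=+0→OX.O/.XOX; (1,0)=+0→OX../OXOX
ply 4, X at OXO./.XOX | (0,3)=+0→OXOX/.XOX*; (1,0)=+0→OXO./XXOX
ply 5, O at OXOX/.XOX | (1,0)=+0→OXOX/OXOX*
ply 6: OXOX/OXOX is terminal +0 (X); from O.../.X.X depth 5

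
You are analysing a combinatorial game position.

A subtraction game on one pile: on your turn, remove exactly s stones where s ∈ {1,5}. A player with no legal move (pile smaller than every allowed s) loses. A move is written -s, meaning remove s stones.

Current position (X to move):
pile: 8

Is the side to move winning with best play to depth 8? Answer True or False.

p1 X@[8]: -1[7]-1* -5[3]-1
p2 O@[7]: -1[6]+1* -5[2]+1
p3 X@[6]: -1[5]-1* -5[1]-1
p4 O@[5]: -1[4]+1* -5[0]+1
p5 X@[4]: -1[3]-1*
p6 O@[3]: -1[2]+1*
p7 X@[2]: -1[1]-1*
p8 O@[1]: -1[0]+1*
p9 X@[0] terminal -1; root [8] d8

X winning at [8]: False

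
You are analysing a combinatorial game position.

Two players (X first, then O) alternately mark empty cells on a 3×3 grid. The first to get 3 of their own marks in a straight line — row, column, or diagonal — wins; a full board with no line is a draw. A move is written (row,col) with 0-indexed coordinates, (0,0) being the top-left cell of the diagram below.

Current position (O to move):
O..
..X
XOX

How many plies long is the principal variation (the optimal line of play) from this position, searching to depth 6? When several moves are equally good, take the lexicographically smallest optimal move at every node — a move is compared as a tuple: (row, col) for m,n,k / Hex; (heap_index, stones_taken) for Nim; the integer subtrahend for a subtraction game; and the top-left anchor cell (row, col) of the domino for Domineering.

ply 1, O at O../..X/XOX | (0,1)=-1→OO./..X/XOX; (0,2)=+0→O.O/..X/XOX*; (1,0)=-1→O../O.X/XOX; (1,1)=-1→O../.OX/XOX
ply 2, X at O.O/..X/XOX | (0,1)=+0→OXO/..X/XOX*; (1,0)=-1→O.O/X.X/XOX; (1,1)=-1→O.O/.XX/XOX
ply 3, O at OXO/..X/XOX | (1,0)=+0→OXO/O.X/XOX*; (1,1)=+0→OXO/.OX/XOX
ply 4, X at OXO/O.X/XOX | (1,1)=+0→OXO/OXX/XOX*
ply 5: OXO/OXX/XOX is terminal +0 (O); from O../..X/XOX depth 6

PV length from [O../..X/XOX]: 4 plies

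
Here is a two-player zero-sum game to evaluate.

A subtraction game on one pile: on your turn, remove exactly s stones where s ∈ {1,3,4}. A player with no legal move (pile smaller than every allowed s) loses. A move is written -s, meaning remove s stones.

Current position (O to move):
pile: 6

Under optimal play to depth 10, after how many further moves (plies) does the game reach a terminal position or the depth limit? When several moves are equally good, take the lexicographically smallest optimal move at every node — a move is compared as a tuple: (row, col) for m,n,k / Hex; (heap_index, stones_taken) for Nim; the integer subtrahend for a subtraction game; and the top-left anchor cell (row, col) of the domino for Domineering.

[6] O move#1: -1:-1/5, -3:-1/3, -4:+1/2*
[2] X move#2: -1:-1/1*
[1] O move#3: -1:+1/0*
[0] end (terminal -1, X#4); searched 6 to 10

PV length from [6]: 3 plies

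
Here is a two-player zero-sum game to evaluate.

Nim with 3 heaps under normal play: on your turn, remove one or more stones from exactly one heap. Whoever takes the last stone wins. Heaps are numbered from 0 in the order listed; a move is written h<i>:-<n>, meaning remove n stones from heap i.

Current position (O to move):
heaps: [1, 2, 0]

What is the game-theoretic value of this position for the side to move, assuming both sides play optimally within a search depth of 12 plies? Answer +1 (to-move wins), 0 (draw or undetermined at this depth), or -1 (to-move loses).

ply 1, O at (1,2,0) | h0:-1=-1→(0,2,0); h1:-1=+1→(1,1,0)*; h1:-2=-1→(1,0,0)
ply 2, X at (1,1,0) | h0:-1=-1→(0,1,0)*; h1:-1=-1→(1,0,0)
ply 3, O at (0,1,0) | h1:-1=+1→(0,0,0)*
ply 4: (0,0,0) is terminal -1 (X); from (1,2,0) depth 12

value((1,2,0), O) = +1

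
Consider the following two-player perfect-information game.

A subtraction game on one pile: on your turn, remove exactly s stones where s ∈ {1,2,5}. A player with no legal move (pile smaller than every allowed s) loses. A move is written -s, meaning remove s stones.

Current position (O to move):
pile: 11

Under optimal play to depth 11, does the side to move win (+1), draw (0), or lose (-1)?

ply 1, O at 11 | -1=-1→10; -2=+1→9*; -5=+1→6
ply 2, X at 9 | -1=-1→8*; -2=-1→7; -5=-1→4
ply 3, O at 8 | -1=-1→7; -2=+1→6*; -5=+1→3
ply 4, X at 6 | -1=-1→5*; -2=-1→4; -5=-1→1
ply 5, O at 5 | -1=-1→4; -2=+1→3*; -5=+1→0
ply 6, X at 3 | -1=-1→2*; -2=-1→1
ply 7, O at 2 | -1=-1→1; -2=+1→0*
ply 8: 0 is terminal -1 (X); from 11 depth 11

value(11, O) = +1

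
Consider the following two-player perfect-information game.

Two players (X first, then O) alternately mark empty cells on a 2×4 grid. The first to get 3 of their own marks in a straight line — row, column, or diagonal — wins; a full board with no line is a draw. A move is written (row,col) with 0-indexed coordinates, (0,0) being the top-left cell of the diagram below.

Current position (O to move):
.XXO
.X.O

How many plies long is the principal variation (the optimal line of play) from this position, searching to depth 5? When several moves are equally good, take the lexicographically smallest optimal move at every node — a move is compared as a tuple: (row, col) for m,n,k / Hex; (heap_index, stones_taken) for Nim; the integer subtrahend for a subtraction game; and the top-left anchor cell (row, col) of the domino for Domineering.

PV length from [.XXO/.X.O]: 3 plies

[.XXO/.X.O] O move#1: (0,0):+0/OXXO/.X.O*, (1,0):-1/.XXO/OX.O, (1,2):-1/.XXO/.XOO
[OXXO/.X.O] X move#2: (1,0):+0/OXXO/XX.O*, (1,2):+0/OXXO/.XXO
[OXXO/XX.O] O move#3: (1,2):+0/OXXO/XXOO*
[OXXO/XXOO] end (terminal +0, X#4); searched .XXO/.X.O to 5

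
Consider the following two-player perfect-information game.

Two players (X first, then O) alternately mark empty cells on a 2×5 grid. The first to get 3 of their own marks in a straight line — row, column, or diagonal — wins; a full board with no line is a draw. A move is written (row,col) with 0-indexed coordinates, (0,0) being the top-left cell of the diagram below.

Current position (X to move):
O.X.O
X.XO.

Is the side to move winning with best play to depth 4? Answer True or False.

ply 1, X at O.X.O/X.XO. | (0,1)=+1→OXX.O/X.XO.*; (0,3)=+1→O.XXO/X.XO.; (1,1)=+1→O.X.O/XXXO.; (1,4)=+0→O.X.O/X.XOX
ply 2, O at OXX.O/X.XO. | (0,3)=-1→OXXOO/X.XO.*; (1,1)=-1→OXX.O/XOXO.; (1,4)=-1→OXX.O/X.XOO
ply 3, X at OXXOO/X.XO. | (1,1)=+1→OXXOO/XXXO.*; (1,4)=+0→OXXOO/X.XOX
ply 4: OXXOO/XXXO. is terminal -1 (O); from O.X.O/X.XO. depth 4

X winning at [O.X.O/X.XO.]: True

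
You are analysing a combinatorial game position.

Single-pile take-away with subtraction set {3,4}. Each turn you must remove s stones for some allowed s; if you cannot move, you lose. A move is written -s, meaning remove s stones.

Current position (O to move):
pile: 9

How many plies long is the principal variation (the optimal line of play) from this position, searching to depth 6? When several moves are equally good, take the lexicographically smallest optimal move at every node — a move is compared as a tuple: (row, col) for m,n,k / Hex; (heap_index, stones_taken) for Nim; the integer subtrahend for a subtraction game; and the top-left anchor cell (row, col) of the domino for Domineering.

[9] O move#1: -3:-1/6*, -4:-1/5
[6] X move#2: -3:-1/3, -4:+1/2*
[2] end (terminal -1, O#3); searched 9 to 6

PV length from [9]: 2 plies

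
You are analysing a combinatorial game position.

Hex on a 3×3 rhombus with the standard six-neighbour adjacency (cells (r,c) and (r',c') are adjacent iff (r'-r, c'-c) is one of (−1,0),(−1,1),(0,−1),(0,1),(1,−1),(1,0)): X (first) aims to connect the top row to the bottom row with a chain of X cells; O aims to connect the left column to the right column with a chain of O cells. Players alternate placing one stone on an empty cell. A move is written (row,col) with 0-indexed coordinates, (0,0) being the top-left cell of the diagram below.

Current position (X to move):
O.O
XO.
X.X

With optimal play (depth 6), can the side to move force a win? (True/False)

p1 X@[O.O/XO./X.X]: (0,1)[OXO/XO./X.X]+1* (1,2)[O.O/XOX/X.X]-1 (2,1)[O.O/XO./XXX]-1
p2 O@[OXO/XO./X.X] terminal -1; root [O.O/XO./X.X] d6

X winning at [O.O/XO./X.X]: True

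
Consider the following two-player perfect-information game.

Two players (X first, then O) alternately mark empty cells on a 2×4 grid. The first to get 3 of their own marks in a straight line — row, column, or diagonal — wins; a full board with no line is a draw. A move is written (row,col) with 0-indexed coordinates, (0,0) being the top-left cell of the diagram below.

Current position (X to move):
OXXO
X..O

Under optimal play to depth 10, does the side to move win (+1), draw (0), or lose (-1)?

value(OXXO/X..O, X) = 0

ply 1, X at OXXO/X..O | (1,1)=+0→OXXO/XX.O*; (1,2)=+0→OXXO/X.XO
ply 2, O at OXXO/XX.O | (1,2)=+0→OXXO/XXOO*
ply 3: OXXO/XXOO is terminal +0 (X); from OXXO/X..O depth 10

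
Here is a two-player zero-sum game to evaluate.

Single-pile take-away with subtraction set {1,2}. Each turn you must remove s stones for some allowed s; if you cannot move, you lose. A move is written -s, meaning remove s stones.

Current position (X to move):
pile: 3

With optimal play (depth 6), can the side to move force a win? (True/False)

X winning at [3]: False

[3] X move#1: -1:-1/2*, -2:-1/1
[2] O move#2: -1:-1/1, -2:+1/0*
[0] end (terminal -1, X#3); searched 3 to 6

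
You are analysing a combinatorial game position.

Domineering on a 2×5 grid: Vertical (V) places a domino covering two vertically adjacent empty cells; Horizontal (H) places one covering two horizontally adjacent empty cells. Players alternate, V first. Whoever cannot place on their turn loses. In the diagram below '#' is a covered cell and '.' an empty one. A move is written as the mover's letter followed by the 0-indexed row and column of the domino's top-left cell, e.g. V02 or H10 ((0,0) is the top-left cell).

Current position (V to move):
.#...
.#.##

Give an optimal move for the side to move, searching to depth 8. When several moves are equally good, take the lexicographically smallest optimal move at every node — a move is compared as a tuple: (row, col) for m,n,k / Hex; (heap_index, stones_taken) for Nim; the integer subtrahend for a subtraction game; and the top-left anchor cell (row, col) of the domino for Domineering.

V's best at [.#.../.#.##]: V02

p1 V@[.#.../.#.##]: V00[##.../##.##]-1 V02[.##../.####]+1*
p2 H@[.##../.####]: H03[.####/.####]-1*
p3 V@[.####/.####]: V00[#####/#####]+1*
p4 H@[#####/#####] terminal -1; root [.#.../.#.##] d8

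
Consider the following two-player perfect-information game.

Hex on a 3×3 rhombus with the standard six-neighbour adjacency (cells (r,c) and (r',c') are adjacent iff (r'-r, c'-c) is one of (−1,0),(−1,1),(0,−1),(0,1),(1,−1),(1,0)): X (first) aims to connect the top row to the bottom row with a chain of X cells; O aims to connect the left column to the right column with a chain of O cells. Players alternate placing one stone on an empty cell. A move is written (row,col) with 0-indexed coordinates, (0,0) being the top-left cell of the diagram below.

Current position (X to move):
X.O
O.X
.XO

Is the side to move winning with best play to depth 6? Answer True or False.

X winning at [X.O/O.X/.XO]: False

p1 X@[X.O/O.X/.XO]: (0,1)[XXO/O.X/.XO]-1* (1,1)[X.O/OXX/.XO]-1 (2,0)[X.O/O.X/XXO]-1
p2 O@[XXO/O.X/.XO]: (1,1)[XXO/OOX/.XO]+1* (2,0)[XXO/O.X/OXO]-1
p3 X@[XXO/OOX/.XO] terminal -1; root [X.O/O.X/.XO] d6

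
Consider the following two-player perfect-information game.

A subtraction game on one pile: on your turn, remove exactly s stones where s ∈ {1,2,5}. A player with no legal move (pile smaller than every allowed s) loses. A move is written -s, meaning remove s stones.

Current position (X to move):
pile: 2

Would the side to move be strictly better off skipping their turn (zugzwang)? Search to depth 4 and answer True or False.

zugzwang(2, X) = False

ply 1, X at 2 | -1=-1→1; -2=+1→0*
ply 2: 0 is terminal -1 (O); from 2 depth 4
if X skipped the turn, O would face:
~ ply 1, O at 2 | -1=-1→1; -2=+1→0*
~ ply 2: 0 is terminal -1 (X); from 2 depth 4
compare (X): move=+1 vs pass=-1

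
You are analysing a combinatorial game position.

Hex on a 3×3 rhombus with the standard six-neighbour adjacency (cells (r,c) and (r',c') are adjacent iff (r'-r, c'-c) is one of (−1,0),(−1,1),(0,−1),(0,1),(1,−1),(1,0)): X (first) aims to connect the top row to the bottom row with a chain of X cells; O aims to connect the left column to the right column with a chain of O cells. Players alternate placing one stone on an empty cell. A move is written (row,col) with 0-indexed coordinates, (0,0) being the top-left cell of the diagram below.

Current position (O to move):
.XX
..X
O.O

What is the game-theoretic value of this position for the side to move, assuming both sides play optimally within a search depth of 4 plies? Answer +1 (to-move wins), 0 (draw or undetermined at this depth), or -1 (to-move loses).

[.XX/..X/O.O] O move#1: (0,0):-1/OXX/..X/O.O, (1,0):-1/.XX/O.X/O.O, (1,1):-1/.XX/.OX/O.O, (2,1):+1/.XX/..X/OOO*
[.XX/..X/OOO] end (terminal -1, X#2); searched .XX/..X/O.O to 4

value(.XX/..X/O.O, O) = +1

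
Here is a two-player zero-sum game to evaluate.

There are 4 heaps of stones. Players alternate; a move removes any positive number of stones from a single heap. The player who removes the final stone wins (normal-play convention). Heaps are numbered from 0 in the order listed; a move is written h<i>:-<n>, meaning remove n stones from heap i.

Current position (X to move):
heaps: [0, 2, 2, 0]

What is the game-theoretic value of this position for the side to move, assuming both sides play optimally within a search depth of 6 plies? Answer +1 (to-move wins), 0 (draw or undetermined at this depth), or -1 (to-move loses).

value((0,2,2,0), X) = -1

p1 X@[(0,2,2,0)]: h1:-1[(0,1,2,0)]-1* h1:-2[(0,0,2,0)]-1 h2:-1[(0,2,1,0)]-1 h2:-2[(0,2,0,0)]-1
p2 O@[(0,1,2,0)]: h1:-1[(0,0,2,0)]-1 h2:-1[(0,1,1,0)]+1* h2:-2[(0,1,0,0)]-1
p3 X@[(0,1,1,0)]: h1:-1[(0,0,1,0)]-1* h2:-1[(0,1,0,0)]-1
p4 O@[(0,0,1,0)]: h2:-1[(0,0,0,0)]+1*
p5 X@[(0,0,0,0)] terminal -1; root [(0,2,2,0)] d6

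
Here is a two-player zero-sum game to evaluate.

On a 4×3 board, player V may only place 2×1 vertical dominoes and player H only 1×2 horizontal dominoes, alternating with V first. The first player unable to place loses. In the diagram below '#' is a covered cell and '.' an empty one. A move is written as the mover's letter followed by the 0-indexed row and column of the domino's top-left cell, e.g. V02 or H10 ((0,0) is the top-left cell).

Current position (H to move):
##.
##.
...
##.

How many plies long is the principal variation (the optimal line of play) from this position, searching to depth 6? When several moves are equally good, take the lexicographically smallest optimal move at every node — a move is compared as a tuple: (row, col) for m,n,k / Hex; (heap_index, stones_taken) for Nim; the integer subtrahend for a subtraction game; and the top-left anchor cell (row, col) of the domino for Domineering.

PV length from [##./##./.../##.]: 2 plies

[##./##./.../##.] H move#1: H20:-1/##./##./##./##.*, H21:-1/##./##./.##/##.
[##./##./##./##.] V move#2: V02:+1/###/###/##./##.*, V12:+1/##./###/###/##., V22:+1/##./##./###/###
[###/###/##./##.] end (terminal -1, H#3); searched ##./##./.../##. to 6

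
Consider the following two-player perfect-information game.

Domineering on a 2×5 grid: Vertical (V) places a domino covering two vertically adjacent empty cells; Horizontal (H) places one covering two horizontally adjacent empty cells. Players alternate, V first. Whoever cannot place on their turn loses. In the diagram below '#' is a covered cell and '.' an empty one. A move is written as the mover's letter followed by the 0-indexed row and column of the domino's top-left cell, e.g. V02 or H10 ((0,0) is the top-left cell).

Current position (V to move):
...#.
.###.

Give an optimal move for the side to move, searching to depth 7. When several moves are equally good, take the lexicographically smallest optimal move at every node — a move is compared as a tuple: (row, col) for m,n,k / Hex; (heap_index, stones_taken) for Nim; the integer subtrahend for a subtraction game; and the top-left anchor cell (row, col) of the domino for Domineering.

ply 1, V at ...#./.###. | V00=+1→#..#./####.*; V04=-1→...##/.####
ply 2, H at #..#./####. | H01=-1→####./####.*
ply 3, V at ####./####. | V04=+1→#####/#####*
ply 4: #####/##### is terminal -1 (H); from ...#./.###. depth 7

V's best at [...#./.###.]: V00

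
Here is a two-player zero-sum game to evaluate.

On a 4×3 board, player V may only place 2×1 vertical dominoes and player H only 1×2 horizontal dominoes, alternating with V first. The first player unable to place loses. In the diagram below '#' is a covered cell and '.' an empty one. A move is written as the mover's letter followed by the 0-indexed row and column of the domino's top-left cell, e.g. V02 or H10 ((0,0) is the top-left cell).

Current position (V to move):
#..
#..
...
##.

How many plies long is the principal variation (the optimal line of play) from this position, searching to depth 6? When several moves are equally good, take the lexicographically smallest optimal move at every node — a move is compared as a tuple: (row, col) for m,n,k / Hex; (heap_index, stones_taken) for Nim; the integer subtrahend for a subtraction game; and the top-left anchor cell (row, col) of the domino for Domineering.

PV length from [#../#../.../##.]: 3 plies

[#../#../.../##.] V move#1: V01:+1/##./##./.../##.*, V02:+1/#.#/#.#/.../##., V11:+1/#../##./.#./##., V12:+1/#../#.#/..#/##., V22:-1/#../#../..#/###
[##./##./.../##.] H move#2: H20:-1/##./##./##./##.*, H21:-1/##./##./.##/##.
[##./##./##./##.] V move#3: V02:+1/###/###/##./##.*, V12:+1/##./###/###/##., V22:+1/##./##./###/###
[###/###/##./##.] end (terminal -1, H#4); searched #../#../.../##. to 6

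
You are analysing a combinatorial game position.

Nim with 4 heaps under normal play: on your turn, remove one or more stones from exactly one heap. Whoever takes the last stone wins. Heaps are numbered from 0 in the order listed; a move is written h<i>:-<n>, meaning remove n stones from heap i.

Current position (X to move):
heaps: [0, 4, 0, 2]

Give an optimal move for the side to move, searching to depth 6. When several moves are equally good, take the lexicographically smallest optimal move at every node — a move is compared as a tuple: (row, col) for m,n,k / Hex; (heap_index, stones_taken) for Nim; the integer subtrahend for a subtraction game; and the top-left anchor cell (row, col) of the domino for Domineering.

p1 X@[(0,4,0,2)]: h1:-1[(0,3,0,2)]-1 h1:-2[(0,2,0,2)]+1* h1:-3[(0,1,0,2)]-1 h1:-4[(0,0,0,2)]-1 h3:-1[(0,4,0,1)]-1 h3:-2[(0,4,0,0)]-1
p2 O@[(0,2,0,2)]: h1:-1[(0,1,0,2)]-1* h1:-2[(0,0,0,2)]-1 h3:-1[(0,2,0,1)]-1 h3:-2[(0,2,0,0)]-1
p3 X@[(0,1,0,2)]: h1:-1[(0,0,0,2)]-1 h3:-1[(0,1,0,1)]+1* h3:-2[(0,1,0,0)]-1
p4 O@[(0,1,0,1)]: h1:-1[(0,0,0,1)]-1* h3:-1[(0,1,0,0)]-1
p5 X@[(0,0,0,1)]: h3:-1[(0,0,0,0)]+1*
p6 O@[(0,0,0,0)] terminal -1; root [(0,4,0,2)] d6

X's best at [(0,4,0,2)]: h1:-2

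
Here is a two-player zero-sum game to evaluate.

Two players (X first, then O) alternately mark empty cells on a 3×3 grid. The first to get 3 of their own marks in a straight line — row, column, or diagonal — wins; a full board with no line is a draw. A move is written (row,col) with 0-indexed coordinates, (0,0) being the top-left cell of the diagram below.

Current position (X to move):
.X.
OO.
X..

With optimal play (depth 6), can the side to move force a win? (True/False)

X winning at [.X./OO./X..]: False

[.X./OO./X..] X move#1: (0,0):-1/XX./OO./X.., (0,2):-1/.XX/OO./X.., (1,2):+0/.X./OOX/X..*, (2,1):-1/.X./OO./XX., (2,2):-1/.X./OO./X.X
[.X./OOX/X..] O move#2: (0,0):-1/OX./OOX/X.., (0,2):+0/.XO/OOX/X..*, (2,1):-1/.X./OOX/XO., (2,2):+0/.X./OOX/X.O
[.XO/OOX/X..] X move#3: (0,0):+0/XXO/OOX/X..*, (2,1):+0/.XO/OOX/XX., (2,2):+0/.XO/OOX/X.X
[XXO/OOX/X..] O move#4: (2,1):+0/XXO/OOX/XO.*, (2,2):+0/XXO/OOX/X.O
[XXO/OOX/XO.] X move#5: (2,2):+0/XXO/OOX/XOX*
[XXO/OOX/XOX] end (terminal +0, O#6); searched .X./OO./X.. to 6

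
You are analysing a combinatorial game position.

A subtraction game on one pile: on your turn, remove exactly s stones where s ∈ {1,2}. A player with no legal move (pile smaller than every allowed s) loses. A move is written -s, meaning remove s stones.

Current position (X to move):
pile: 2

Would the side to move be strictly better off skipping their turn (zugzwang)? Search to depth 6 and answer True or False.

zugzwang(2, X) = False

p1 X@[2]: -1[1]-1 -2[0]+1*
p2 O@[0] terminal -1; root [2] d6
suppose X passes — search the same position with O to move:
pass> p1 O@[2]: -1[1]-1 -2[0]+1*
pass> p2 X@[0] terminal -1; root [2] d6
for X: play +1, pass -1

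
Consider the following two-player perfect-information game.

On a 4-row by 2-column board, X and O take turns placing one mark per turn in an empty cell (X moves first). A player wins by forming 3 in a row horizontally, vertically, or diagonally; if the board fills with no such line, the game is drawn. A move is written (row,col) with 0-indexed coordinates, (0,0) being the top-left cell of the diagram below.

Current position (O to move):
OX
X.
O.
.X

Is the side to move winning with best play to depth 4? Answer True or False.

O winning at [OX/X./O./.X]: False

p1 O@[OX/X./O./.X]: (1,1)[OX/XO/O./.X]+0* (2,1)[OX/X./OO/.X]+0 (3,0)[OX/X./O./OX]+0
p2 X@[OX/XO/O./.X]: (2,1)[OX/XO/OX/.X]+0* (3,0)[OX/XO/O./XX]+0
p3 O@[OX/XO/OX/.X]: (3,0)[OX/XO/OX/OX]+0*
p4 X@[OX/XO/OX/OX] terminal +0; root [OX/X./O./.X] d4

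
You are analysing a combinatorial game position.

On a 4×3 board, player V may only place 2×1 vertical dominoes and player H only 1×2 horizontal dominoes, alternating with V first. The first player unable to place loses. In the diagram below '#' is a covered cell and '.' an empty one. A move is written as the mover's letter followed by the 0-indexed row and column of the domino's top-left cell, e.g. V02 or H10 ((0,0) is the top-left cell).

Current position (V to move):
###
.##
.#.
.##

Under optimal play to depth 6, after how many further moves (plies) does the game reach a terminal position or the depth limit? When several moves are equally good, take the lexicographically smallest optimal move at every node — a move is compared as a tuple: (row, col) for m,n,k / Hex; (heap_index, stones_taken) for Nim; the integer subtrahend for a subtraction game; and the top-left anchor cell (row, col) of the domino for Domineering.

PV length from [###/.##/.#./.##]: 1 ply

p1 V@[###/.##/.#./.##]: V10[###/###/##./.##]+1* V20[###/.##/##./###]+1
p2 H@[###/###/##./.##] terminal -1; root [###/.##/.#./.##] d6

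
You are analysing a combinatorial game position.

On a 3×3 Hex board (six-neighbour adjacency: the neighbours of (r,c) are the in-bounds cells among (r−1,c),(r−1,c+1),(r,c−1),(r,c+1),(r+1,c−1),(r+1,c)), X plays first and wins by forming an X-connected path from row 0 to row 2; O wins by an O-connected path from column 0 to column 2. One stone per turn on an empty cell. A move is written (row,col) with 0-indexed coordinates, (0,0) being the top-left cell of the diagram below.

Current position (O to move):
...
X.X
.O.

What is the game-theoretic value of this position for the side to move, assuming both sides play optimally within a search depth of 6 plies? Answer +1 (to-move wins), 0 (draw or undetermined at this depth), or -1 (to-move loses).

ply 1, O at .../X.X/.O. | (0,0)=-1→O../X.X/.O.*; (0,1)=-1→.O./X.X/.O.; (0,2)=-1→..O/X.X/.O.; (1,1)=-1→.../XOX/.O.; (2,0)=-1→.../X.X/OO.; (2,2)=-1→.../X.X/.OO
ply 2, X at O../X.X/.O. | (0,1)=+1→OX./X.X/.O.*; (0,2)=+1→O.X/X.X/.O.; (1,1)=+1→O../XXX/.O.; (2,0)=+1→O../X.X/XO.; (2,2)=+1→O../X.X/.OX
ply 3, O at OX./X.X/.O. | (0,2)=-1→OXO/X.X/.O.*; (1,1)=-1→OX./XOX/.O.; (2,0)=-1→OX./X.X/OO.; (2,2)=-1→OX./X.X/.OO
ply 4, X at OXO/X.X/.O. | (1,1)=+1→OXO/XXX/.O.*; (2,0)=+1→OXO/X.X/XO.; (2,2)=+1→OXO/X.X/.OX
ply 5, O at OXO/XXX/.O. | (2,0)=-1→OXO/XXX/OO.*; (2,2)=-1→OXO/XXX/.OO
ply 6, X at OXO/XXX/OO. | (2,2)=+1→OXO/XXX/OOX*
ply 7: OXO/XXX/OOX is terminal -1 (O); from .../X.X/.O. depth 6

value(.../X.X/.O., O) = -1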